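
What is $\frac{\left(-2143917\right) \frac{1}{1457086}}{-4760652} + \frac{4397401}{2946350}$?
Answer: $\frac{5083894526556307637}{3406314215245856200} \approx 1.4925$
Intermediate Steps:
$\frac{\left(-2143917\right) \frac{1}{1457086}}{-4760652} + \frac{4397401}{2946350} = \left(-2143917\right) \frac{1}{1457086} \left(- \frac{1}{4760652}\right) + 4397401 \cdot \frac{1}{2946350} = \left(- \frac{2143917}{1457086}\right) \left(- \frac{1}{4760652}\right) + \frac{4397401}{2946350} = \frac{714639}{2312226460024} + \frac{4397401}{2946350} = \frac{5083894526556307637}{3406314215245856200}$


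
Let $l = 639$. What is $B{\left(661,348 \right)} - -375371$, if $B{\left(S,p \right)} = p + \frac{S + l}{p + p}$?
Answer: $\frac{65375431}{174} \approx 3.7572 \cdot 10^{5}$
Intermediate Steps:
$B{\left(S,p \right)} = p + \frac{639 + S}{2 p}$ ($B{\left(S,p \right)} = p + \frac{S + 639}{p + p} = p + \frac{639 + S}{2 p}$)
$B{\left(661,348 \right)} - -375371 = \frac{639 + 661 + 2 \cdot 348^{2}}{2 \cdot 348} - -375371 = \frac{1}{2} \cdot \frac{1}{348} \left(639 + 661 + 2 \cdot 121104\right) + 375371 = \frac{1}{2} \cdot \frac{1}{348} \left(639 + 661 + 242208\right) + 375371 = \frac{1}{2} \cdot \frac{1}{348} \cdot 243508 + 375371 = \frac{60877}{174} + 375371 = \frac{65375431}{174}$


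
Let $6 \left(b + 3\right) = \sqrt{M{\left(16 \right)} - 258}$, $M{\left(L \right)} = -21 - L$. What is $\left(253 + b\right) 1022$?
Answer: $255500 + \frac{511 i \sqrt{295}}{3} \approx 2.555 \cdot 10^{5} + 2925.6 i$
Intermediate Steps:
$b = -3 + \frac{i \sqrt{295}}{6}$ ($b = -3 + \frac{\sqrt{\left(-21 - 16\right) - 258}}{6} = -3 + \frac{\sqrt{-37 - 258}}{6} = -3 + \frac{\sqrt{-295}}{6} = -3 + \frac{i \sqrt{295}}{6} \approx -3.0 + 2.8626 i$)
$\left(253 + b\right) 1022 = \left(253 - \left(3 - \frac{i \sqrt{295}}{6}\right)\right) 1022 = \left(250 + \frac{i \sqrt{295}}{6}\right) 1022 = 255500 + \frac{511 i \sqrt{295}}{3}$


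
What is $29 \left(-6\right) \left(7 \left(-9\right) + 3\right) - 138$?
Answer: $10302$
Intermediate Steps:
$29 \left(-6\right) \left(7 \left(-9\right) + 3\right) - 138 = - 174 \left(-63 + 3\right) - 138 = \left(-174\right) \left(-60\right) - 138 = 10440 - 138 = 10302$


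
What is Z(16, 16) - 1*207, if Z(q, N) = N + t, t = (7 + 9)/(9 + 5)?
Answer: -1329/7 ≈ -189.86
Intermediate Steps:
t = 8/7 (t = 16/14 = 16*(1/14) = 8/7 ≈ 1.1429)
Z(q, N) = 8/7 + N (Z(q, N) = N + 8/7 = 8/7 + N)
Z(16, 16) - 1*207 = (8/7 + 16) - 1*207 = 120/7 - 207 = -1329/7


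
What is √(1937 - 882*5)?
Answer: I*√2473 ≈ 49.729*I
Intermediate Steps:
√(1937 - 882*5) = √(1937 - 4410) = √(-2473) = I*√2473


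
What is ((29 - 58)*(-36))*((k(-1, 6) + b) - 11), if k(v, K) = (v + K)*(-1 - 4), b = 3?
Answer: -34452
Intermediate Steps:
k(v, K) = -5*K - 5*v (k(v, K) = (K + v)*(-5) = -5*K - 5*v)
((29 - 58)*(-36))*((k(-1, 6) + b) - 11) = ((29 - 58)*(-36))*(((-5*6 - 5*(-1)) + 3) - 11) = (-29*(-36))*(((-30 + 5) + 3) - 11) = 1044*((-25 + 3) - 11) = 1044*(-22 - 11) = 1044*(-33) = -34452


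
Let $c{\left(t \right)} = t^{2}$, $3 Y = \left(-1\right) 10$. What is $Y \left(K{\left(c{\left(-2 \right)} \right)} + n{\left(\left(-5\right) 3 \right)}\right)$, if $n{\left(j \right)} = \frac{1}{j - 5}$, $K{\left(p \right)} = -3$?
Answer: $\frac{61}{6} \approx 10.167$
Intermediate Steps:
$Y = - \frac{10}{3}$ ($Y = \frac{\left(-1\right) 10}{3} = \frac{1}{3} \left(-10\right) = - \frac{10}{3} \approx -3.3333$)
$n{\left(j \right)} = \frac{1}{-5 + j}$
$Y \left(K{\left(c{\left(-2 \right)} \right)} + n{\left(\left(-5\right) 3 \right)}\right) = - \frac{10 \left(-3 + \frac{1}{-5 - 15}\right)}{3} = - \frac{10 \left(-3 + \frac{1}{-20}\right)}{3} = - \frac{10 \left(-3 - \frac{1}{20}\right)}{3} = \left(- \frac{10}{3}\right) \left(- \frac{61}{20}\right) = \frac{61}{6}$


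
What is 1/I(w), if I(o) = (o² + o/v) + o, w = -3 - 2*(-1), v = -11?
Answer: 11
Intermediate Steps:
w = -1 (w = -3 + 2 = -1)
I(o) = o² + 10*o/11 (I(o) = (o² + o/(-11)) + o = (o² - o/11) + o = o² + 10*o/11)
1/I(w) = 1/((1/11)*(-1)*(10 + 11*(-1))) = 1/((1/11)*(-1)*(10 - 11)) = 1/((1/11)*(-1)*(-1)) = 1/(1/11) = 11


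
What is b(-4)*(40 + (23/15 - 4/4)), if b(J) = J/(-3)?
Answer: 2432/45 ≈ 54.044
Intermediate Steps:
b(J) = -J/3 (b(J) = J*(-⅓) = -J/3)
b(-4)*(40 + (23/15 - 4/4)) = (-⅓*(-4))*(40 + (23/15 - 4/4)) = 4*(40 + (23*(1/15) - 4*¼))/3 = 4*(40 + (23/15 - 1))/3 = 4*(40 + 8/15)/3 = (4/3)*(608/15) = 2432/45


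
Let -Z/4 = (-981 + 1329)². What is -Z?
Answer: 484416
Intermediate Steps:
Z = -484416 (Z = -4*(-981 + 1329)² = -4*348² = -4*121104 = -484416)
-Z = -1*(-484416) = 484416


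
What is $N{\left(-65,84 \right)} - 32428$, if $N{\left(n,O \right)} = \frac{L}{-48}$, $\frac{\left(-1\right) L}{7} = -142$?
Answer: $- \frac{778769}{24} \approx -32449.0$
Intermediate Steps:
$L = 994$ ($L = \left(-7\right) \left(-142\right) = 994$)
$N{\left(n,O \right)} = - \frac{497}{24}$ ($N{\left(n,O \right)} = \frac{994}{-48} = 994 \left(- \frac{1}{48}\right) = - \frac{497}{24}$)
$N{\left(-65,84 \right)} - 32428 = - \frac{497}{24} - 32428 = - \frac{778769}{24}$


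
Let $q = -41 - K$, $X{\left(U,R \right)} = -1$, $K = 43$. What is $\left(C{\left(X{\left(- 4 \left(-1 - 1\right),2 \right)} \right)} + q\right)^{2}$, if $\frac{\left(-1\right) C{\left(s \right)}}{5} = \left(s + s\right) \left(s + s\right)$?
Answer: $10816$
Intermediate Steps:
$q = -84$ ($q = -41 - 43 = -84$)
$C{\left(s \right)} = - 20 s^{2}$ ($C{\left(s \right)} = - 5 \left(s + s\right) \left(s + s\right) = - 5 \cdot 2 s 2 s = - 5 \cdot 4 s^{2} = - 20 s^{2}$)
$\left(C{\left(X{\left(- 4 \left(-1 - 1\right),2 \right)} \right)} + q\right)^{2} = \left(- 20 \left(-1\right)^{2} - 84\right)^{2} = \left(\left(-20\right) 1 - 84\right)^{2} = \left(-20 - 84\right)^{2} = \left(-104\right)^{2} = 10816$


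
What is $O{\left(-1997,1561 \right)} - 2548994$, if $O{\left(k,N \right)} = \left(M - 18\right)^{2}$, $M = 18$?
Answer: $-2548994$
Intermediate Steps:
$O{\left(k,N \right)} = 0$ ($O{\left(k,N \right)} = \left(18 - 18\right)^{2} = 0^{2} = 0$)
$O{\left(-1997,1561 \right)} - 2548994 = 0 - 2548994 = -2548994$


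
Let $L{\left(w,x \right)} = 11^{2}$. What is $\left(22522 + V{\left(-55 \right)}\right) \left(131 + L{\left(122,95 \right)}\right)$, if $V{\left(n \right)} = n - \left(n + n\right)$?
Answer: $5689404$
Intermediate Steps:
$L{\left(w,x \right)} = 121$
$V{\left(n \right)} = - n$ ($V{\left(n \right)} = n - 2 n = - n$)
$\left(22522 + V{\left(-55 \right)}\right) \left(131 + L{\left(122,95 \right)}\right) = \left(22522 - -55\right) \left(131 + 121\right) = \left(22522 + 55\right) 252 = 22577 \cdot 252 = 5689404$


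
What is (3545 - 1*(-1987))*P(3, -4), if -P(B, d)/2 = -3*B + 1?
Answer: 88512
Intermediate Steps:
P(B, d) = -2 + 6*B (P(B, d) = -2*(-3*B + 1) = -2*(1 - 3*B) = -2 + 6*B)
(3545 - 1*(-1987))*P(3, -4) = (3545 - 1*(-1987))*(-2 + 6*3) = (3545 + 1987)*(-2 + 18) = 5532*16 = 88512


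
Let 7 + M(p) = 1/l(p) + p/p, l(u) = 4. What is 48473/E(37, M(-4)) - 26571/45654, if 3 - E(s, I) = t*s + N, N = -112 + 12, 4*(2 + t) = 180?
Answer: -375420665/11322192 ≈ -33.158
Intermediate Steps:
t = 43 (t = -2 + (¼)*180 = -2 + 45 = 43)
N = -100
M(p) = -23/4 (M(p) = -7 + (1/4 + p/p) = -7 + (1*(¼) + 1) = -7 + (¼ + 1) = -7 + 5/4 = -23/4)
E(s, I) = 103 - 43*s (E(s, I) = 3 - (43*s - 100) = 3 - (-100 + 43*s) = 3 + (100 - 43*s) = 103 - 43*s)
48473/E(37, M(-4)) - 26571/45654 = 48473/(103 - 43*37) - 26571/45654 = 48473/(103 - 1591) - 26571*1/45654 = 48473/(-1488) - 8857/15218 = 48473*(-1/1488) - 8857/15218 = -48473/1488 - 8857/15218 = -375420665/11322192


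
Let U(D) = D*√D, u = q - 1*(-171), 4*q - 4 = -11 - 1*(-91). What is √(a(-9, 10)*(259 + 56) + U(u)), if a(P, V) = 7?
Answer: √(2205 + 1536*√3) ≈ 69.753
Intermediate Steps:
q = 21 (q = 1 + (-11 - 1*(-91))/4 = 1 + (-11 + 91)/4 = 1 + (¼)*80 = 1 + 20 = 21)
u = 192 (u = 21 - 1*(-171) = 21 + 171 = 192)
U(D) = D^(3/2)
√(a(-9, 10)*(259 + 56) + U(u)) = √(7*(259 + 56) + 192^(3/2)) = √(7*315 + 1536*√3) = √(2205 + 1536*√3)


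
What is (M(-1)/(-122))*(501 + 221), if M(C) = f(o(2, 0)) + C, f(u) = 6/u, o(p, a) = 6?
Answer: 0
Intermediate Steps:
M(C) = 1 + C (M(C) = 6/6 + C = 6*(1/6) + C = 1 + C)
(M(-1)/(-122))*(501 + 221) = ((1 - 1)/(-122))*(501 + 221) = (0*(-1/122))*722 = 0*722 = 0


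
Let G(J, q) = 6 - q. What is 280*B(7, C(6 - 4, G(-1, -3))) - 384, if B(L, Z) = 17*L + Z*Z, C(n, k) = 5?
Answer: 39936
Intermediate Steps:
B(L, Z) = Z² + 17*L (B(L, Z) = 17*L + Z² = Z² + 17*L)
280*B(7, C(6 - 4, G(-1, -3))) - 384 = 280*(5² + 17*7) - 384 = 280*(25 + 119) - 384 = 280*144 - 384 = 40320 - 384 = 39936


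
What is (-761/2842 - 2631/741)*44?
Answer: -58968822/350987 ≈ -168.01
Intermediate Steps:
(-761/2842 - 2631/741)*44 = (-761*1/2842 - 2631*1/741)*44 = (-761/2842 - 877/247)*44 = -2680401/701974*44 = -58968822/350987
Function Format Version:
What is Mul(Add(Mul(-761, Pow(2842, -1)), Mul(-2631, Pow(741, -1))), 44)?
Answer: Rational(-58968822, 350987) ≈ -168.01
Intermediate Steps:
Mul(Add(Mul(-761, Pow(2842, -1)), Mul(-2631, Pow(741, -1))), 44) = Mul(Add(Mul(-761, Rational(1, 2842)), Mul(-2631, Rational(1, 741))), 44) = Mul(Add(Rational(-761, 2842), Rational(-877, 247)), 44) = Mul(Rational(-2680401, 701974), 44) = Rational(-58968822, 350987)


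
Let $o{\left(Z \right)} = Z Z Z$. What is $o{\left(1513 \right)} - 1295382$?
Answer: $3462217315$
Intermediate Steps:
$o{\left(Z \right)} = Z^{3}$ ($o{\left(Z \right)} = Z^{2} Z = Z^{3}$)
$o{\left(1513 \right)} - 1295382 = 1513^{3} - 1295382 = 3463512697 - 1295382 = 3462217315$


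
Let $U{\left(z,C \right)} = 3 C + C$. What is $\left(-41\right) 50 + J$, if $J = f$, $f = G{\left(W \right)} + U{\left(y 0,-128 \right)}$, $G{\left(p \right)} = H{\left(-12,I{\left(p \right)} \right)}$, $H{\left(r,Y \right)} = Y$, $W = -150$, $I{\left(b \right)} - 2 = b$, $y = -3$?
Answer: $-2710$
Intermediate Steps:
$I{\left(b \right)} = 2 + b$
$U{\left(z,C \right)} = 4 C$
$G{\left(p \right)} = 2 + p$
$f = -660$ ($f = \left(2 - 150\right) + 4 \left(-128\right) = -148 - 512 = -660$)
$J = -660$
$\left(-41\right) 50 + J = \left(-41\right) 50 - 660 = -2050 - 660 = -2710$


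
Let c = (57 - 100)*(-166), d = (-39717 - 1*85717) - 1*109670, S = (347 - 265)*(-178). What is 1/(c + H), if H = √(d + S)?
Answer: 3569/25600372 - 5*I*√2497/25600372 ≈ 0.00013941 - 9.7596e-6*I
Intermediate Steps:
S = -14596 (S = 82*(-178) = -14596)
d = -235104 (d = (-39717 - 85717) - 109670 = -125434 - 109670 = -235104)
c = 7138 (c = -43*(-166) = 7138)
H = 10*I*√2497 (H = √(-235104 - 14596) = √(-249700) = 10*I*√2497 ≈ 499.7*I)
1/(c + H) = 1/(7138 + 10*I*√2497)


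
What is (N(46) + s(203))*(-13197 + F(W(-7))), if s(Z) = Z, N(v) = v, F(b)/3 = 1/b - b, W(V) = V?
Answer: -22966515/7 ≈ -3.2809e+6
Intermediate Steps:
F(b) = -3*b + 3/b (F(b) = 3*(1/b - b) = -3*b + 3/b)
(N(46) + s(203))*(-13197 + F(W(-7))) = (46 + 203)*(-13197 + (-3*(-7) + 3/(-7))) = 249*(-13197 + (21 + 3*(-⅐))) = 249*(-13197 + (21 - 3/7)) = 249*(-13197 + 144/7) = 249*(-92235/7) = -22966515/7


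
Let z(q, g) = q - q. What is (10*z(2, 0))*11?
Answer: 0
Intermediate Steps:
z(q, g) = 0
(10*z(2, 0))*11 = (10*0)*11 = 0*11 = 0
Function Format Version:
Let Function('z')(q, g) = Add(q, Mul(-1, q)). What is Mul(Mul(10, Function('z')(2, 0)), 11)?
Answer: 0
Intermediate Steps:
Function('z')(q, g) = 0
Mul(Mul(10, Function('z')(2, 0)), 11) = Mul(Mul(10, 0), 11) = Mul(0, 11) = 0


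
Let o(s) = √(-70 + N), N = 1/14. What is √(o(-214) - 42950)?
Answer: √(-8418200 + 14*I*√13706)/14 ≈ 0.020175 + 207.24*I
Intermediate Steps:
N = 1/14 ≈ 0.071429
o(s) = I*√13706/14 (o(s) = √(-70 + 1/14) = √(-979/14) = I*√13706/14)
√(o(-214) - 42950) = √(I*√13706/14 - 42950) = √(-42950 + I*√13706/14)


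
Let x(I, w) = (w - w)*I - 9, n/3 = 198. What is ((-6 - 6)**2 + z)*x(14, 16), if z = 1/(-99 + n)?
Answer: -71281/55 ≈ -1296.0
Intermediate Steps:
n = 594 (n = 3*198 = 594)
x(I, w) = -9 (x(I, w) = 0*I - 9 = 0 - 9 = -9)
z = 1/495 (z = 1/(-99 + 594) = 1/495 ≈ 0.0020202)
((-6 - 6)**2 + z)*x(14, 16) = ((-6 - 6)**2 + 1/495)*(-9) = ((-12)**2 + 1/495)*(-9) = (144 + 1/495)*(-9) = (71281/495)*(-9) = -71281/55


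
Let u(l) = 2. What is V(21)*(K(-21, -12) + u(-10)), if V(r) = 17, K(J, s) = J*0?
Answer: 34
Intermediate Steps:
K(J, s) = 0
V(21)*(K(-21, -12) + u(-10)) = 17*(0 + 2) = 17*2 = 34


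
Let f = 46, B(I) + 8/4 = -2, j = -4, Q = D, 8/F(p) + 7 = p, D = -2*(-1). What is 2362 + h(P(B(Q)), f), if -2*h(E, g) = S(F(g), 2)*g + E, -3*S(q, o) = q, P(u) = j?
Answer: 276772/117 ≈ 2365.6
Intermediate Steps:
D = 2
F(p) = 8/(-7 + p)
Q = 2
B(I) = -4 (B(I) = -2 - 2 = -4)
P(u) = -4
S(q, o) = -q/3
h(E, g) = -E/2 + 4*g/(3*(-7 + g)) (h(E, g) = -((-8/(3*(-7 + g)))*g + E)/2 = -(-8*g/(3*(-7 + g)) + E)/2 = -(E - 8*g/(3*(-7 + g)))/2 = -E/2 + 4*g/(3*(-7 + g)))
2362 + h(P(B(Q)), f) = 2362 + (8*46 - 3*(-4)*(-7 + 46))/(6*(-7 + 46)) = 2362 + (1/6)*(368 - 3*(-4)*39)/39 = 2362 + (1/6)*(1/39)*(368 + 468) = 2362 + (1/6)*(1/39)*836 = 2362 + 418/117 = 276772/117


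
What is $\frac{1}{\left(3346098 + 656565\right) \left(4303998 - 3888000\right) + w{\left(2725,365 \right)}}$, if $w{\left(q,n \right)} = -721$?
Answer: $\frac{1}{1665099801953} \approx 6.0056 \cdot 10^{-13}$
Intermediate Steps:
$\frac{1}{\left(3346098 + 656565\right) \left(4303998 - 3888000\right) + w{\left(2725,365 \right)}} = \frac{1}{\left(3346098 + 656565\right) \left(4303998 - 3888000\right) - 721} = \frac{1}{4002663 \cdot 415998 - 721} = \frac{1}{1665099802674 - 721} = \frac{1}{1665099801953}$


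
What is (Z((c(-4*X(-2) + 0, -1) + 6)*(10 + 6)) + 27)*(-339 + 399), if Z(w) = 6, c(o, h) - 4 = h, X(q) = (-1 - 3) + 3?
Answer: 1980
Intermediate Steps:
X(q) = -1 (X(q) = -4 + 3 = -1)
c(o, h) = 4 + h
(Z((c(-4*X(-2) + 0, -1) + 6)*(10 + 6)) + 27)*(-339 + 399) = (6 + 27)*(-339 + 399) = 33*60 = 1980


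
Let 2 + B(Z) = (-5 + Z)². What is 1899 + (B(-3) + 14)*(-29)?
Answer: -305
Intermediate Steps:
B(Z) = -2 + (-5 + Z)²
1899 + (B(-3) + 14)*(-29) = 1899 + ((-2 + (-5 - 3)²) + 14)*(-29) = 1899 + ((-2 + (-8)²) + 14)*(-29) = 1899 + ((-2 + 64) + 14)*(-29) = 1899 + (62 + 14)*(-29) = 1899 + 76*(-29) = 1899 - 2204 = -305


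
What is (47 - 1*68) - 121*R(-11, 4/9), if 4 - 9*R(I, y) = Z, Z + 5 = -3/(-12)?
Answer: -4991/36 ≈ -138.64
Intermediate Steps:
Z = -19/4 (Z = -5 - 3/(-12) = -5 - 3*(-1/12) = -5 + ¼ = -19/4 ≈ -4.7500)
R(I, y) = 35/36 (R(I, y) = 4/9 - ⅑*(-19/4) = 4/9 + 19/36 = 35/36)
(47 - 1*68) - 121*R(-11, 4/9) = (47 - 1*68) - 121*35/36 = (47 - 68) - 4235/36 = -21 - 4235/36 = -4991/36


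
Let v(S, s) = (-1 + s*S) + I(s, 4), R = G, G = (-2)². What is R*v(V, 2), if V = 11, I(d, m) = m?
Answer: 100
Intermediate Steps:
G = 4
R = 4
v(S, s) = 3 + S*s (v(S, s) = (-1 + s*S) + 4 = (-1 + S*s) + 4 = 3 + S*s)
R*v(V, 2) = 4*(3 + 11*2) = 4*(3 + 22) = 4*25 = 100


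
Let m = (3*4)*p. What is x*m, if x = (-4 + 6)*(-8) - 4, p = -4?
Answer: 960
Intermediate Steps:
m = -48 (m = (3*4)*(-4) = 12*(-4) = -48)
x = -20 (x = 2*(-8) - 4 = -16 - 4 = -20)
x*m = -20*(-48) = 960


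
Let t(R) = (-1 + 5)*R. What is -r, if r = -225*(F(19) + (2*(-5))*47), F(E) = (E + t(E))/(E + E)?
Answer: -210375/2 ≈ -1.0519e+5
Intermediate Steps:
t(R) = 4*R
F(E) = 5/2 (F(E) = (E + 4*E)/(E + E) = (5*E)/((2*E)) = (5*E)*(1/(2*E)) = 5/2)
r = 210375/2 (r = -225*(5/2 + (2*(-5))*47) = -225*(5/2 - 10*47) = -225*(5/2 - 470) = -225*(-935/2) = 210375/2 ≈ 1.0519e+5)
-r = -1*210375/2 = -210375/2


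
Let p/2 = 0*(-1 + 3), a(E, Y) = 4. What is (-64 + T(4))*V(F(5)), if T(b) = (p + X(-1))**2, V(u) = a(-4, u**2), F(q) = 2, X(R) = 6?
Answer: -112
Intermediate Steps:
V(u) = 4
p = 0 (p = 2*(0*(-1 + 3)) = 2*(0*2) = 2*0 = 0)
T(b) = 36 (T(b) = (0 + 6)**2 = 6**2 = 36)
(-64 + T(4))*V(F(5)) = (-64 + 36)*4 = -28*4 = -112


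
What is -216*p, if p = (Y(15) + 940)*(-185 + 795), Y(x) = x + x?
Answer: -127807200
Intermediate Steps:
Y(x) = 2*x
p = 591700 (p = (2*15 + 940)*(-185 + 795) = (30 + 940)*610 = 970*610 = 591700)
-216*p = -216*591700 = -127807200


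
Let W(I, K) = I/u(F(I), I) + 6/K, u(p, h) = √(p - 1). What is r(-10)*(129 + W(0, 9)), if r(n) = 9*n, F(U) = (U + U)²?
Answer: -11670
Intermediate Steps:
F(U) = 4*U² (F(U) = (2*U)² = 4*U²)
u(p, h) = √(-1 + p)
W(I, K) = 6/K + I/√(-1 + 4*I²) (W(I, K) = I/(√(-1 + 4*I²)) + 6/K = I/√(-1 + 4*I²) + 6/K = 6/K + I/√(-1 + 4*I²))
r(-10)*(129 + W(0, 9)) = (9*(-10))*(129 + (6/9 + 0/√(-1 + 4*0²))) = -90*(129 + (6*(⅑) + 0/√(-1 + 4*0))) = -90*(129 + (⅔ + 0/√(-1 + 0))) = -90*(129 + (⅔ + 0/√(-1))) = -90*(129 + (⅔ + 0*(-I))) = -90*(129 + (⅔ + 0)) = -90*(129 + ⅔) = -90*389/3 = -11670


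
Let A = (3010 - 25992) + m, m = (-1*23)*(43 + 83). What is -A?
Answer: 25880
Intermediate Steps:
m = -2898 (m = -23*126 = -2898)
A = -25880 (A = (3010 - 25992) - 2898 = -22982 - 2898 = -25880)
-A = -1*(-25880) = 25880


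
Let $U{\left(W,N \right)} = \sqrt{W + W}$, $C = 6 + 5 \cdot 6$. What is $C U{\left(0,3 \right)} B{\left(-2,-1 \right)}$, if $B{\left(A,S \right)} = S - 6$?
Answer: $0$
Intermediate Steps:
$B{\left(A,S \right)} = -6 + S$
$C = 36$ ($C = 6 + 30 = 36$)
$U{\left(W,N \right)} = \sqrt{2} \sqrt{W}$ ($U{\left(W,N \right)} = \sqrt{2 W} = \sqrt{2} \sqrt{W}$)
$C U{\left(0,3 \right)} B{\left(-2,-1 \right)} = 36 \sqrt{2} \sqrt{0} \left(-6 - 1\right) = 36 \sqrt{2} \cdot 0 \left(-7\right) = 36 \cdot 0 \left(-7\right) = 0 \left(-7\right) = 0$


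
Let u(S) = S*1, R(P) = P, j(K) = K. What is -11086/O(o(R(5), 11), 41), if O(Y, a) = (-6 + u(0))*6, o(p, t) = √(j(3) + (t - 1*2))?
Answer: 5543/18 ≈ 307.94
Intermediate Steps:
u(S) = S
o(p, t) = √(1 + t) (o(p, t) = √(3 + (t - 1*2)) = √(3 + (t - 2)) = √(3 + (-2 + t)) = √(1 + t))
O(Y, a) = -36 (O(Y, a) = (-6 + 0)*6 = -6*6 = -36)
-11086/O(o(R(5), 11), 41) = -11086/(-36) = -11086*(-1/36) = 5543/18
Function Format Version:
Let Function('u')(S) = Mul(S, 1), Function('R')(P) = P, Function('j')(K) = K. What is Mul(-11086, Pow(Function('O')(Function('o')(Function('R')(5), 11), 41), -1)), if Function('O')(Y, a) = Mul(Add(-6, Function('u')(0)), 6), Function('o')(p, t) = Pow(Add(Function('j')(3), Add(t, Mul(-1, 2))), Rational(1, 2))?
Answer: Rational(5543, 18) ≈ 307.94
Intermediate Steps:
Function('u')(S) = S
Function('o')(p, t) = Pow(Add(1, t), Rational(1, 2)) (Function('o')(p, t) = Pow(Add(3, Add(t, Mul(-1, 2))), Rational(1, 2)) = Pow(Add(3, Add(t, -2)), Rational(1, 2)) = Pow(Add(3, Add(-2, t)), Rational(1, 2)) = Pow(Add(1, t), Rational(1, 2)))
Function('O')(Y, a) = -36 (Function('O')(Y, a) = Mul(Add(-6, 0), 6) = Mul(-6, 6) = -36)
Mul(-11086, Pow(Function('O')(Function('o')(Function('R')(5), 11), 41), -1)) = Mul(-11086, Pow(-36, -1)) = Mul(-11086, Rational(-1, 36)) = Rational(5543, 18)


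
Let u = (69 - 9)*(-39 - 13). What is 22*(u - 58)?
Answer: -69916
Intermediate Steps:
u = -3120 (u = 60*(-52) = -3120)
22*(u - 58) = 22*(-3120 - 58) = 22*(-3178) = -69916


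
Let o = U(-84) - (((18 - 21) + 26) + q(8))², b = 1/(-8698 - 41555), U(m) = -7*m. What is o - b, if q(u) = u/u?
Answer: 603037/50253 ≈ 12.000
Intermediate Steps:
q(u) = 1
b = -1/50253 (b = 1/(-50253) = -1/50253 ≈ -1.9899e-5)
o = 12 (o = -7*(-84) - (((18 - 21) + 26) + 1)² = 588 - ((-3 + 26) + 1)² = 588 - (23 + 1)² = 588 - 1*24² = 588 - 1*576 = 588 - 576 = 12)
o - b = 12 - 1*(-1/50253) = 12 + 1/50253 = 603037/50253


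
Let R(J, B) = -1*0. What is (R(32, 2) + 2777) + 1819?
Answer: 4596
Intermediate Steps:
R(J, B) = 0
(R(32, 2) + 2777) + 1819 = (0 + 2777) + 1819 = 2777 + 1819 = 4596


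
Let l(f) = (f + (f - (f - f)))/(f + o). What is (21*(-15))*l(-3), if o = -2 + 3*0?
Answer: -378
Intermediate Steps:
o = -2 (o = -2 + 0 = -2)
l(f) = 2*f/(-2 + f) (l(f) = (f + (f - (f - f)))/(f - 2) = (f + (f - 1*0))/(-2 + f) = (f + (f + 0))/(-2 + f) = (f + f)/(-2 + f) = (2*f)/(-2 + f) = 2*f/(-2 + f))
(21*(-15))*l(-3) = (21*(-15))*(2*(-3)/(-2 - 3)) = -630*(-3)/(-5) = -630*(-3)*(-1)/5 = -315*6/5 = -378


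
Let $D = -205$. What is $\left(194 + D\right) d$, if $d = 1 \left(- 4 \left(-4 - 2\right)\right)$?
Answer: $-264$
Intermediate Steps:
$d = 24$ ($d = 1 \left(\left(-4\right) \left(-6\right)\right) = 1 \cdot 24 = 24$)
$\left(194 + D\right) d = \left(194 - 205\right) 24 = \left(-11\right) 24 = -264$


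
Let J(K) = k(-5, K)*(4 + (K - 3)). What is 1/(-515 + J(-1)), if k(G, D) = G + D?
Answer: -1/515 ≈ -0.0019417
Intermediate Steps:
k(G, D) = D + G
J(K) = (1 + K)*(-5 + K) (J(K) = (K - 5)*(4 + (K - 3)) = (-5 + K)*(4 + (-3 + K)) = (-5 + K)*(1 + K) = (1 + K)*(-5 + K))
1/(-515 + J(-1)) = 1/(-515 + (1 - 1)*(-5 - 1)) = 1/(-515 + 0*(-6)) = 1/(-515 + 0) = 1/(-515) = -1/515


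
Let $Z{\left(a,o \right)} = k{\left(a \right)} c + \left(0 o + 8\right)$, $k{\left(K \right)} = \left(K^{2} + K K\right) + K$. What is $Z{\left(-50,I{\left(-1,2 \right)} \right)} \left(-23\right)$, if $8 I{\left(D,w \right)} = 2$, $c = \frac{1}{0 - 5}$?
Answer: $22586$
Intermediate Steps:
$c = - \frac{1}{5}$ ($c = \frac{1}{-5} = - \frac{1}{5} \approx -0.2$)
$I{\left(D,w \right)} = \frac{1}{4}$ ($I{\left(D,w \right)} = \frac{1}{8} \cdot 2 = \frac{1}{4}$)
$k{\left(K \right)} = K + 2 K^{2}$ ($k{\left(K \right)} = \left(K^{2} + K^{2}\right) + K = 2 K^{2} + K = K + 2 K^{2}$)
$Z{\left(a,o \right)} = 8 - \frac{a \left(1 + 2 a\right)}{5}$ ($Z{\left(a,o \right)} = a \left(1 + 2 a\right) \left(- \frac{1}{5}\right) + \left(0 o + 8\right) = - \frac{a \left(1 + 2 a\right)}{5} + \left(0 + 8\right) = - \frac{a \left(1 + 2 a\right)}{5} + 8 = 8 - \frac{a \left(1 + 2 a\right)}{5}$)
$Z{\left(-50,I{\left(-1,2 \right)} \right)} \left(-23\right) = \left(8 - - 10 \left(1 + 2 \left(-50\right)\right)\right) \left(-23\right) = \left(8 - - 10 \left(1 - 100\right)\right) \left(-23\right) = \left(8 - \left(-10\right) \left(-99\right)\right) \left(-23\right) = \left(8 - 990\right) \left(-23\right) = \left(-982\right) \left(-23\right) = 22586$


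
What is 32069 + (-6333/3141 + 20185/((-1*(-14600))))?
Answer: 98040692179/3057240 ≈ 32068.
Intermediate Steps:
32069 + (-6333/3141 + 20185/((-1*(-14600)))) = 32069 + (-6333*1/3141 + 20185/14600) = 32069 + (-2111/1047 + 20185*(1/14600)) = 32069 + (-2111/1047 + 4037/2920) = 32069 - 1937381/3057240 = 98040692179/3057240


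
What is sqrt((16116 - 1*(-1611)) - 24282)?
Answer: I*sqrt(6555) ≈ 80.963*I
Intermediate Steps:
sqrt((16116 - 1*(-1611)) - 24282) = sqrt((16116 + 1611) - 24282) = sqrt(17727 - 24282) = sqrt(-6555) = I*sqrt(6555)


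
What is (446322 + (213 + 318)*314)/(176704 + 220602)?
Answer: 306528/198653 ≈ 1.5430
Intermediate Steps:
(446322 + (213 + 318)*314)/(176704 + 220602) = (446322 + 531*314)/397306 = (446322 + 166734)*(1/397306) = 613056*(1/397306) = 306528/198653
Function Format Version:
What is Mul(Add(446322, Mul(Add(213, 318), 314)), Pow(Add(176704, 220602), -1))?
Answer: Rational(306528, 198653) ≈ 1.5430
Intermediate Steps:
Mul(Add(446322, Mul(Add(213, 318), 314)), Pow(Add(176704, 220602), -1)) = Mul(Add(446322, Mul(531, 314)), Pow(397306, -1)) = Mul(Add(446322, 166734), Rational(1, 397306)) = Mul(613056, Rational(1, 397306)) = Rational(306528, 198653)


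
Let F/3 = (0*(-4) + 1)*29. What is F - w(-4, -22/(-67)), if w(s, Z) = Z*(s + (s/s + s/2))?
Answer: 5939/67 ≈ 88.642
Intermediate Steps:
w(s, Z) = Z*(1 + 3*s/2) (w(s, Z) = Z*(s + (1 + s*(½))) = Z*(s + (1 + s/2)) = Z*(1 + 3*s/2))
F = 87 (F = 3*((0*(-4) + 1)*29) = 3*((0 + 1)*29) = 3*(1*29) = 3*29 = 87)
F - w(-4, -22/(-67)) = 87 - (-22/(-67))*(2 + 3*(-4))/2 = 87 - (-22*(-1/67))*(2 - 12)/2 = 87 - 22*(-10)/(2*67) = 87 - 1*(-110/67) = 87 + 110/67 = 5939/67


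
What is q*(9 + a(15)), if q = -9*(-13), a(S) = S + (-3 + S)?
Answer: 4212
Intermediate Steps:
a(S) = -3 + 2*S
q = 117
q*(9 + a(15)) = 117*(9 + (-3 + 2*15)) = 117*(9 + (-3 + 30)) = 117*(9 + 27) = 117*36 = 4212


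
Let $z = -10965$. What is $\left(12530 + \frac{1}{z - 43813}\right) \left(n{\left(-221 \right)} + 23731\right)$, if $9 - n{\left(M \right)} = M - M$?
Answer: $\frac{8147192183930}{27389} \approx 2.9746 \cdot 10^{8}$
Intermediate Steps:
$n{\left(M \right)} = 9$ ($n{\left(M \right)} = 9 - \left(M - M\right) = 9 - 0 = 9 + 0 = 9$)
$\left(12530 + \frac{1}{z - 43813}\right) \left(n{\left(-221 \right)} + 23731\right) = \left(12530 + \frac{1}{-10965 - 43813}\right) \left(9 + 23731\right) = \left(12530 + \frac{1}{-54778}\right) 23740 = \left(12530 - \frac{1}{54778}\right) 23740 = \frac{686368339}{54778} \cdot 23740 = \frac{8147192183930}{27389}$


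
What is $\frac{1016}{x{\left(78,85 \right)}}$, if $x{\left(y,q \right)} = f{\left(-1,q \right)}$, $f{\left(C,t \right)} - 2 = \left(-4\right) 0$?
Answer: $508$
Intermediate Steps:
$f{\left(C,t \right)} = 2$ ($f{\left(C,t \right)} = 2 - 0 = 2 + 0 = 2$)
$x{\left(y,q \right)} = 2$
$\frac{1016}{x{\left(78,85 \right)}} = \frac{1016}{2} = 1016 \cdot \frac{1}{2} = 508$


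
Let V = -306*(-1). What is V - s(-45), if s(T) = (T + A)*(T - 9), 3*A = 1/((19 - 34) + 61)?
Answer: -48843/23 ≈ -2123.6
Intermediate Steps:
A = 1/138 (A = 1/(3*((19 - 34) + 61)) = 1/(3*(-15 + 61)) = (⅓)/46 = (⅓)*(1/46) = 1/138 ≈ 0.0072464)
s(T) = (-9 + T)*(1/138 + T) (s(T) = (T + 1/138)*(T - 9) = (1/138 + T)*(-9 + T) = (-9 + T)*(1/138 + T))
V = 306
V - s(-45) = 306 - (-3/46 + (-45)² - 1241/138*(-45)) = 306 - (-3/46 + 2025 + 18615/46) = 306 - 1*55881/23 = 306 - 55881/23 = -48843/23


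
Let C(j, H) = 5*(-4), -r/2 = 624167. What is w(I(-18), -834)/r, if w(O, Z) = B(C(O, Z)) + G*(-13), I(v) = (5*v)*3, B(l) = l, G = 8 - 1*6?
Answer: 23/624167 ≈ 3.6849e-5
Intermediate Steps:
r = -1248334 (r = -2*624167 = -1248334)
C(j, H) = -20
G = 2 (G = 8 - 6 = 2)
I(v) = 15*v
w(O, Z) = -46 (w(O, Z) = -20 + 2*(-13) = -20 - 26 = -46)
w(I(-18), -834)/r = -46/(-1248334) = -46*(-1/1248334) = 23/624167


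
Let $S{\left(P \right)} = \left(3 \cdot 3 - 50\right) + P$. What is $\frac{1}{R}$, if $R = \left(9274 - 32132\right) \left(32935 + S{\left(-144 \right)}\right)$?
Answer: $- \frac{1}{748599500} \approx -1.3358 \cdot 10^{-9}$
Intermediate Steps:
$S{\left(P \right)} = -41 + P$ ($S{\left(P \right)} = \left(9 - 50\right) + P = -41 + P$)
$R = -748599500$ ($R = \left(9274 - 32132\right) \left(32935 - 185\right) = - 22858 \left(32935 - 185\right) = \left(-22858\right) 32750 = -748599500$)
$\frac{1}{R} = \frac{1}{-748599500} = - \frac{1}{748599500}$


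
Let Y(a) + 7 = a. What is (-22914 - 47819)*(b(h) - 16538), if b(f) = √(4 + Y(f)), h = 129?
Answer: 1169782354 - 212199*√14 ≈ 1.1690e+9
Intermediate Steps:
Y(a) = -7 + a
b(f) = √(-3 + f) (b(f) = √(4 + (-7 + f)) = √(-3 + f))
(-22914 - 47819)*(b(h) - 16538) = (-22914 - 47819)*(√(-3 + 129) - 16538) = -70733*(√126 - 16538) = -70733*(3*√14 - 16538) = -70733*(-16538 + 3*√14) = 1169782354 - 212199*√14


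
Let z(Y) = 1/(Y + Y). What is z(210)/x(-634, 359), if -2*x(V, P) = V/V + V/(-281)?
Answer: -281/192150 ≈ -0.0014624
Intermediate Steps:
x(V, P) = -½ + V/562 (x(V, P) = -(V/V + V/(-281))/2 = -(1 + V*(-1/281))/2 = -(1 - V/281)/2 = -½ + V/562)
z(Y) = 1/(2*Y)
z(210)/x(-634, 359) = ((½)/210)/(-½ + (1/562)*(-634)) = ((½)*(1/210))/(-½ - 317/281) = 1/(420*(-915/562)) = (1/420)*(-562/915) = -281/192150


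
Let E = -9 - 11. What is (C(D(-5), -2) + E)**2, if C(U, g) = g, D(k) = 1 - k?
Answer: 484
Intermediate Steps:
E = -20
(C(D(-5), -2) + E)**2 = (-2 - 20)**2 = (-22)**2 = 484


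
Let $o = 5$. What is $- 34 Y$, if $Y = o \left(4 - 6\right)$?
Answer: $340$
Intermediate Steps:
$Y = -10$ ($Y = 5 \left(4 - 6\right) = 5 \left(-2\right) = -10$)
$- 34 Y = \left(-34\right) \left(-10\right) = 340$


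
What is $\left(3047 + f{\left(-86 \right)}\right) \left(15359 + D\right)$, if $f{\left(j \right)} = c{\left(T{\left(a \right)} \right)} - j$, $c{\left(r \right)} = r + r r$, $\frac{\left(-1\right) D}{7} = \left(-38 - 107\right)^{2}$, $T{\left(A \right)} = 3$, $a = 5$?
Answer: $-414561320$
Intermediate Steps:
$D = -147175$ ($D = - 7 \left(-38 - 107\right)^{2} = - 7 \left(-145\right)^{2} = \left(-7\right) 21025 = -147175$)
$c{\left(r \right)} = r + r^{2}$
$f{\left(j \right)} = 12 - j$ ($f{\left(j \right)} = 3 \left(1 + 3\right) - j = 3 \cdot 4 - j = 12 - j$)
$\left(3047 + f{\left(-86 \right)}\right) \left(15359 + D\right) = \left(3047 + \left(12 - -86\right)\right) \left(15359 - 147175\right) = \left(3047 + \left(12 + 86\right)\right) \left(-131816\right) = \left(3047 + 98\right) \left(-131816\right) = 3145 \left(-131816\right) = -414561320$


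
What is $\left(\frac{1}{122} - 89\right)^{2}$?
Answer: $\frac{117874449}{14884} \approx 7919.5$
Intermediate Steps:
$\left(\frac{1}{122} - 89\right)^{2} = \left(- \frac{10857}{122}\right)^{2} = \frac{117874449}{14884}$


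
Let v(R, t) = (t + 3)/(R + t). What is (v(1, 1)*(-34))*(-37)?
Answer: 2516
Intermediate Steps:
v(R, t) = (3 + t)/(R + t)
(v(1, 1)*(-34))*(-37) = (((3 + 1)/(1 + 1))*(-34))*(-37) = ((4/2)*(-34))*(-37) = (((½)*4)*(-34))*(-37) = (2*(-34))*(-37) = -68*(-37) = 2516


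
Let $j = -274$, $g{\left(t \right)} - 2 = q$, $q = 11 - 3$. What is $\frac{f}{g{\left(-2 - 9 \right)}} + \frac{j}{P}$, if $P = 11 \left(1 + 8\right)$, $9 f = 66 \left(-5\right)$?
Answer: $- \frac{637}{99} \approx -6.4343$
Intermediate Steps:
$q = 8$ ($q = 11 - 3 = 8$)
$g{\left(t \right)} = 10$ ($g{\left(t \right)} = 2 + 8 = 10$)
$f = - \frac{110}{3}$ ($f = \frac{66 \left(-5\right)}{9} = \frac{1}{9} \left(-330\right) = - \frac{110}{3} \approx -36.667$)
$P = 99$ ($P = 11 \cdot 9 = 99$)
$\frac{f}{g{\left(-2 - 9 \right)}} + \frac{j}{P} = - \frac{110}{3 \cdot 10} - \frac{274}{99} = \left(- \frac{110}{3}\right) \frac{1}{10} - \frac{274}{99} = - \frac{11}{3} - \frac{274}{99} = - \frac{637}{99}$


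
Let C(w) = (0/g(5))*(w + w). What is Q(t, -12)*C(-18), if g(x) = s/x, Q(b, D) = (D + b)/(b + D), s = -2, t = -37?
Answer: 0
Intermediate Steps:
Q(b, D) = 1 (Q(b, D) = (D + b)/(D + b) = 1)
g(x) = -2/x
C(w) = 0 (C(w) = (0/((-2/5)))*(w + w) = (0/((-2*⅕)))*(2*w) = (0/(-⅖))*(2*w) = (0*(-5/2))*(2*w) = 0*(2*w) = 0)
Q(t, -12)*C(-18) = 1*0 = 0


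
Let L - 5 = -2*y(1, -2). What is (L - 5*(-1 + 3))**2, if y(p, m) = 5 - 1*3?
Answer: 81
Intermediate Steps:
y(p, m) = 2 (y(p, m) = 5 - 3 = 2)
L = 1 (L = 5 - 2*2 = 5 - 4 = 1)
(L - 5*(-1 + 3))**2 = (1 - 5*(-1 + 3))**2 = (1 - 5*2)**2 = (1 - 10)**2 = (-9)**2 = 81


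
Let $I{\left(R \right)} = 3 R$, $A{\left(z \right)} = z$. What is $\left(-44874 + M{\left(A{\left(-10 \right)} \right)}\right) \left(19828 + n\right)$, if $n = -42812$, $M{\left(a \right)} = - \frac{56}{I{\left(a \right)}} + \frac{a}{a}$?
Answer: $\frac{15469771928}{15} \approx 1.0313 \cdot 10^{9}$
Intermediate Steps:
$M{\left(a \right)} = 1 - \frac{56}{3 a}$ ($M{\left(a \right)} = - \frac{56}{3 a} + \frac{a}{a} = - 56 \frac{1}{3 a} + 1 = - \frac{56}{3 a} + 1 = 1 - \frac{56}{3 a}$)
$\left(-44874 + M{\left(A{\left(-10 \right)} \right)}\right) \left(19828 + n\right) = \left(-44874 + \frac{- \frac{56}{3} - 10}{-10}\right) \left(19828 - 42812\right) = \left(-44874 - - \frac{43}{15}\right) \left(-22984\right) = \left(-44874 + \frac{43}{15}\right) \left(-22984\right) = \left(- \frac{673067}{15}\right) \left(-22984\right) = \frac{15469771928}{15}$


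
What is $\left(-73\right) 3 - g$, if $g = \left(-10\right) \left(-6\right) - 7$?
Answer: $-272$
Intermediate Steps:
$g = 53$ ($g = 60 - 7 = 53$)
$\left(-73\right) 3 - g = \left(-73\right) 3 - 53 = -219 - 53 = -272$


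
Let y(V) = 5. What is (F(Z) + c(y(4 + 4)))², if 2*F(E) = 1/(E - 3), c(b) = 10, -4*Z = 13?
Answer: 61504/625 ≈ 98.406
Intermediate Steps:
Z = -13/4 (Z = -¼*13 = -13/4 ≈ -3.2500)
F(E) = 1/(2*(-3 + E)) (F(E) = 1/(2*(E - 3)) = 1/(2*(-3 + E)))
(F(Z) + c(y(4 + 4)))² = (1/(2*(-3 - 13/4)) + 10)² = (1/(2*(-25/4)) + 10)² = ((½)*(-4/25) + 10)² = (-2/25 + 10)² = (248/25)² = 61504/625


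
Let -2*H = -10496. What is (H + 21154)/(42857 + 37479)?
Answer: 13201/40168 ≈ 0.32864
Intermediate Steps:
H = 5248 (H = -½*(-10496) = 5248)
(H + 21154)/(42857 + 37479) = (5248 + 21154)/(42857 + 37479) = 26402/80336 = 26402*(1/80336) = 13201/40168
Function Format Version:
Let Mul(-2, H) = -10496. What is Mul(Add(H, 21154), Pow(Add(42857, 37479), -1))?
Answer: Rational(13201, 40168) ≈ 0.32864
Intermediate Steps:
H = 5248 (H = Mul(Rational(-1, 2), -10496) = 5248)
Mul(Add(H, 21154), Pow(Add(42857, 37479), -1)) = Mul(Add(5248, 21154), Pow(Add(42857, 37479), -1)) = Mul(26402, Pow(80336, -1)) = Mul(26402, Rational(1, 80336)) = Rational(13201, 40168)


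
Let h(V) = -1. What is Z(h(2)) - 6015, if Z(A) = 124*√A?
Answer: -6015 + 124*I ≈ -6015.0 + 124.0*I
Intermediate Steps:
Z(h(2)) - 6015 = 124*√(-1) - 6015 = 124*I - 6015 = -6015 + 124*I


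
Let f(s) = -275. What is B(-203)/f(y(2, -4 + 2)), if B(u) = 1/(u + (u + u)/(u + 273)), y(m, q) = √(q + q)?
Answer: 1/57420 ≈ 1.7416e-5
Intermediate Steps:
y(m, q) = √2*√q (y(m, q) = √(2*q) = √2*√q)
B(u) = 1/(u + 2*u/(273 + u)) (B(u) = 1/(u + (2*u)/(273 + u)) = 1/(u + 2*u/(273 + u)))
B(-203)/f(y(2, -4 + 2)) = ((273 - 203)/((-203)*(275 - 203)))/(-275) = -1/203*70/72*(-1/275) = -1/203*1/72*70*(-1/275) = -5/1044*(-1/275) = 1/57420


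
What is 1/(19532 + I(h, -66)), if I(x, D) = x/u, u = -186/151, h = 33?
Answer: 62/1209323 ≈ 5.1268e-5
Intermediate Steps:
u = -186/151 (u = -186*1/151 = -186/151 ≈ -1.2318)
I(x, D) = -151*x/186 (I(x, D) = x/(-186/151) = x*(-151/186) = -151*x/186)
1/(19532 + I(h, -66)) = 1/(19532 - 151/186*33) = 1/(19532 - 1661/62) = 1/(1209323/62) = 62/1209323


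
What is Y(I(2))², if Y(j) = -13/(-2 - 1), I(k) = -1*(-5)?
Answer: 169/9 ≈ 18.778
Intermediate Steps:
I(k) = 5
Y(j) = 13/3 (Y(j) = -13/(-3) = -13*(-⅓) = 13/3)
Y(I(2))² = (13/3)² = 169/9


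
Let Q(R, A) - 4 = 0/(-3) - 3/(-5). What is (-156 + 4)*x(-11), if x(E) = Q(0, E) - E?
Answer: -11856/5 ≈ -2371.2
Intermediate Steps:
Q(R, A) = 23/5 (Q(R, A) = 4 + (0/(-3) - 3/(-5)) = 4 + (0*(-⅓) - 3*(-⅕)) = 4 + (0 + ⅗) = 4 + ⅗ = 23/5)
x(E) = 23/5 - E
(-156 + 4)*x(-11) = (-156 + 4)*(23/5 - 1*(-11)) = -152*(23/5 + 11) = -152*78/5 = -11856/5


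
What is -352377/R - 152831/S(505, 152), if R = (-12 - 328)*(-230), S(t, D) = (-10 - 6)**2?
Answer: -1505199089/2502400 ≈ -601.50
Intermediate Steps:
S(t, D) = 256 (S(t, D) = (-16)**2 = 256)
R = 78200 (R = -340*(-230) = 78200)
-352377/R - 152831/S(505, 152) = -352377/78200 - 152831/256 = -1505199089/2502400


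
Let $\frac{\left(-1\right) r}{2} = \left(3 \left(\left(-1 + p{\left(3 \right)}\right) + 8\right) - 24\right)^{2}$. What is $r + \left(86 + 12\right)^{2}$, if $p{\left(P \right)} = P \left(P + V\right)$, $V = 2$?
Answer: $6076$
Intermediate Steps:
$p{\left(P \right)} = P \left(2 + P\right)$ ($p{\left(P \right)} = P \left(P + 2\right) = P \left(2 + P\right)$)
$r = -3528$ ($r = - 2 \left(3 \left(\left(-1 + 3 \left(2 + 3\right)\right) + 8\right) - 24\right)^{2} = - 2 \left(3 \left(\left(-1 + 3 \cdot 5\right) + 8\right) - 24\right)^{2} = - 2 \left(3 \left(\left(-1 + 15\right) + 8\right) - 24\right)^{2} = - 2 \left(3 \left(14 + 8\right) - 24\right)^{2} = - 2 \left(3 \cdot 22 - 24\right)^{2} = - 2 \left(66 - 24\right)^{2} = - 2 \cdot 42^{2} = \left(-2\right) 1764 = -3528$)
$r + \left(86 + 12\right)^{2} = -3528 + \left(86 + 12\right)^{2} = -3528 + 98^{2} = -3528 + 9604 = 6076$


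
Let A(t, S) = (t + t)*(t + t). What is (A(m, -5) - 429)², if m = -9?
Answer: 11025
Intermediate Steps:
A(t, S) = 4*t² (A(t, S) = (2*t)*(2*t) = 4*t²)
(A(m, -5) - 429)² = (4*(-9)² - 429)² = (4*81 - 429)² = (324 - 429)² = (-105)² = 11025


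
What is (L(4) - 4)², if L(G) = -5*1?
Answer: 81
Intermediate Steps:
L(G) = -5
(L(4) - 4)² = (-5 - 4)² = (-9)² = 81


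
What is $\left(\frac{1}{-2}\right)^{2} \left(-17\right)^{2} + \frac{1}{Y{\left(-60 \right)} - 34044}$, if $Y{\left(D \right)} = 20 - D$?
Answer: $\frac{1226949}{16982} \approx 72.25$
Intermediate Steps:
$\left(\frac{1}{-2}\right)^{2} \left(-17\right)^{2} + \frac{1}{Y{\left(-60 \right)} - 34044} = \left(\frac{1}{-2}\right)^{2} \left(-17\right)^{2} + \frac{1}{\left(20 - -60\right) - 34044} = \left(- \frac{1}{2}\right)^{2} \cdot 289 + \frac{1}{\left(20 + 60\right) - 34044} = \frac{1}{4} \cdot 289 + \frac{1}{80 - 34044} = \frac{289}{4} + \frac{1}{-33964} = \frac{289}{4} - \frac{1}{33964} = \frac{1226949}{16982}$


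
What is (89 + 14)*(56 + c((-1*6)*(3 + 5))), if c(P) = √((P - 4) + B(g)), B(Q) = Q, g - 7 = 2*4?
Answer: 5768 + 103*I*√37 ≈ 5768.0 + 626.52*I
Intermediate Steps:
g = 15 (g = 7 + 2*4 = 7 + 8 = 15)
c(P) = √(11 + P) (c(P) = √((P - 4) + 15) = √((-4 + P) + 15) = √(11 + P))
(89 + 14)*(56 + c((-1*6)*(3 + 5))) = (89 + 14)*(56 + √(11 + (-1*6)*(3 + 5))) = 103*(56 + √(11 - 6*8)) = 103*(56 + √(11 - 48)) = 103*(56 + √(-37)) = 103*(56 + I*√37) = 5768 + 103*I*√37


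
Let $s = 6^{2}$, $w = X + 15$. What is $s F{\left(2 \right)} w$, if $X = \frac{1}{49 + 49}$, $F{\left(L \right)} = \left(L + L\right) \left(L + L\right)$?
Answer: $\frac{423648}{49} \approx 8645.9$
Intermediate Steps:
$F{\left(L \right)} = 4 L^{2}$ ($F{\left(L \right)} = 2 L 2 L = 4 L^{2}$)
$X = \frac{1}{98} \approx 0.010204$
$w = \frac{1471}{98}$ ($w = \frac{1}{98} + 15 = \frac{1471}{98} \approx 15.01$)
$s = 36$
$s F{\left(2 \right)} w = 36 \cdot 4 \cdot 2^{2} \cdot \frac{1471}{98} = 36 \cdot 4 \cdot 4 \cdot \frac{1471}{98} = 36 \cdot 16 \cdot \frac{1471}{98} = 576 \cdot \frac{1471}{98} = \frac{423648}{49}$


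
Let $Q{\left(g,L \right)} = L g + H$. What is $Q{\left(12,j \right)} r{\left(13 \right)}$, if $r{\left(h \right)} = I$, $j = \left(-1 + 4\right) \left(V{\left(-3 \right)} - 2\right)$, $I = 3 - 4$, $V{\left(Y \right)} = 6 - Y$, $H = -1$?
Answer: $-251$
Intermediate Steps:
$I = -1$ ($I = 3 - 4 = -1$)
$j = 21$ ($j = \left(-1 + 4\right) \left(\left(6 - -3\right) - 2\right) = 3 \left(\left(6 + 3\right) - 2\right) = 3 \left(9 - 2\right) = 3 \cdot 7 = 21$)
$r{\left(h \right)} = -1$
$Q{\left(g,L \right)} = -1 + L g$ ($Q{\left(g,L \right)} = L g - 1 = -1 + L g$)
$Q{\left(12,j \right)} r{\left(13 \right)} = \left(-1 + 21 \cdot 12\right) \left(-1\right) = \left(-1 + 252\right) \left(-1\right) = 251 \left(-1\right) = -251$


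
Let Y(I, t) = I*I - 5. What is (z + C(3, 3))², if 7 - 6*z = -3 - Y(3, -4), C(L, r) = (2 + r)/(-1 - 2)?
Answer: 4/9 ≈ 0.44444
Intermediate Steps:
Y(I, t) = -5 + I² (Y(I, t) = I² - 5 = -5 + I²)
C(L, r) = -⅔ - r/3 (C(L, r) = (2 + r)/(-3) = (2 + r)*(-⅓) = -⅔ - r/3)
z = 7/3 (z = 7/6 - (-3 - (-5 + 3²))/6 = 7/6 - (-3 - (-5 + 9))/6 = 7/6 - (-3 - 1*4)/6 = 7/6 - (-3 - 4)/6 = 7/6 - ⅙*(-7) = 7/6 + 7/6 = 7/3 ≈ 2.3333)
(z + C(3, 3))² = (7/3 + (-⅔ - ⅓*3))² = (7/3 + (-⅔ - 1))² = (7/3 - 5/3)² = (⅔)² = 4/9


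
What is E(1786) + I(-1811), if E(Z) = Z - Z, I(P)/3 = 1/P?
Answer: -3/1811 ≈ -0.0016565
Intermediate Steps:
I(P) = 3/P
E(Z) = 0
E(1786) + I(-1811) = 0 + 3/(-1811) = 0 + 3*(-1/1811) = 0 - 3/1811 = -3/1811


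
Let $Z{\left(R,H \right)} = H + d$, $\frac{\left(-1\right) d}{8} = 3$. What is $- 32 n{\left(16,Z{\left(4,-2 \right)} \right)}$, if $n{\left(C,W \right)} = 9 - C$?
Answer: $224$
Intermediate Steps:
$d = -24$ ($d = \left(-8\right) 3 = -24$)
$Z{\left(R,H \right)} = -24 + H$ ($Z{\left(R,H \right)} = H - 24 = -24 + H$)
$- 32 n{\left(16,Z{\left(4,-2 \right)} \right)} = - 32 \left(9 - 16\right) = \left(-32\right) \left(-7\right) = 224$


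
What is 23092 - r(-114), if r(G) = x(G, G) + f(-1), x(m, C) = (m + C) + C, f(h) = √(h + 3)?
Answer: 23434 - √2 ≈ 23433.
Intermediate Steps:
f(h) = √(3 + h)
x(m, C) = m + 2*C (x(m, C) = (C + m) + C = m + 2*C)
r(G) = √2 + 3*G (r(G) = (G + 2*G) + √(3 - 1) = 3*G + √2 = √2 + 3*G)
23092 - r(-114) = 23092 - (√2 + 3*(-114)) = 23092 - (√2 - 342) = 23092 - (-342 + √2) = 23092 + (342 - √2) = 23434 - √2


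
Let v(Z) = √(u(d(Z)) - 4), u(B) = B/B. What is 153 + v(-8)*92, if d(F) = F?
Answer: 153 + 92*I*√3 ≈ 153.0 + 159.35*I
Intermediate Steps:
u(B) = 1
v(Z) = I*√3 (v(Z) = √(1 - 4) = √(-3) = I*√3)
153 + v(-8)*92 = 153 + (I*√3)*92 = 153 + 92*I*√3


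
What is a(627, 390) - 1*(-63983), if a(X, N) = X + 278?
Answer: 64888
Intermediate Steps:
a(X, N) = 278 + X
a(627, 390) - 1*(-63983) = (278 + 627) - 1*(-63983) = 905 + 63983 = 64888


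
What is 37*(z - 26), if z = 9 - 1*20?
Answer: -1369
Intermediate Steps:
z = -11 (z = 9 - 20 = -11)
37*(z - 26) = 37*(-11 - 26) = 37*(-37) = -1369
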